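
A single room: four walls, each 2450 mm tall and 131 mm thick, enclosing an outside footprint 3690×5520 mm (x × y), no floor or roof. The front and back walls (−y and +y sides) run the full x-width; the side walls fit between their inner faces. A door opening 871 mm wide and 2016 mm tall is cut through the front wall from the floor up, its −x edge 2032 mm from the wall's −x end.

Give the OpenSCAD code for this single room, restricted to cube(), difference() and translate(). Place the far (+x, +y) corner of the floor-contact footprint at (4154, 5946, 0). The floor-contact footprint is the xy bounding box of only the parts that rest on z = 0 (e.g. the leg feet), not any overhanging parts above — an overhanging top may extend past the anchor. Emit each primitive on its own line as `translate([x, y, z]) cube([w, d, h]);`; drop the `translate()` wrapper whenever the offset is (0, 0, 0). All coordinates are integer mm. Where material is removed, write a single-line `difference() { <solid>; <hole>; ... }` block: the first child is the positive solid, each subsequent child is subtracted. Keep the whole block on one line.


difference() { translate([464, 426, 0]) cube([3690, 131, 2450]); translate([2496, 426, 0]) cube([871, 131, 2016]); }
translate([464, 5815, 0]) cube([3690, 131, 2450]);
translate([464, 557, 0]) cube([131, 5258, 2450]);
translate([4023, 557, 0]) cube([131, 5258, 2450]);


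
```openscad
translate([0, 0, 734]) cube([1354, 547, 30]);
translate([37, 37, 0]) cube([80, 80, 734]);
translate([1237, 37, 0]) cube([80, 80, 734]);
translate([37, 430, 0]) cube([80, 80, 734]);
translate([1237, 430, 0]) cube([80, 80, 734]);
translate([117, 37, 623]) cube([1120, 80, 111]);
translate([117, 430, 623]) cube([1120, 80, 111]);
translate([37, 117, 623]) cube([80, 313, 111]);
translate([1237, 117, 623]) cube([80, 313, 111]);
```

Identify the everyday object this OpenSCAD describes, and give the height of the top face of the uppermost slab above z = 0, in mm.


A table. The table height is 764 mm.

A 1354×547×30 slab sits at z = 734 on four 80 mm square posts — a table. The top surface is at 734 + 30 = 764 mm.


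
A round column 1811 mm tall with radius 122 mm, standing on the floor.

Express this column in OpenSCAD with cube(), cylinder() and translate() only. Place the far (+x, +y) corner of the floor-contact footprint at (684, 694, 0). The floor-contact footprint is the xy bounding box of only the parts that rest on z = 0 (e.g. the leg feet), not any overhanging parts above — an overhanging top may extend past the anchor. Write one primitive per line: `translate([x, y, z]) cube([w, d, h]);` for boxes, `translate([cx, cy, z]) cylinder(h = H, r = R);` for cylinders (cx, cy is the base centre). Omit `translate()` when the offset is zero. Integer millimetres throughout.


translate([562, 572, 0]) cylinder(h = 1811, r = 122);


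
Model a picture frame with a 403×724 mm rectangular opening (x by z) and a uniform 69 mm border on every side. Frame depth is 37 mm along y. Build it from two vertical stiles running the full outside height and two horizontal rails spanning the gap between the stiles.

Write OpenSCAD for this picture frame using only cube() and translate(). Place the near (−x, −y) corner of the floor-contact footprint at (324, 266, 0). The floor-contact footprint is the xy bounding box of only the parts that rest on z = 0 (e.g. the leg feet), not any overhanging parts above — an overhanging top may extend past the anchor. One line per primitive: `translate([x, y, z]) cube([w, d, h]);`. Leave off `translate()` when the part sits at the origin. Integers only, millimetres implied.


translate([324, 266, 0]) cube([69, 37, 862]);
translate([796, 266, 0]) cube([69, 37, 862]);
translate([393, 266, 0]) cube([403, 37, 69]);
translate([393, 266, 793]) cube([403, 37, 69]);


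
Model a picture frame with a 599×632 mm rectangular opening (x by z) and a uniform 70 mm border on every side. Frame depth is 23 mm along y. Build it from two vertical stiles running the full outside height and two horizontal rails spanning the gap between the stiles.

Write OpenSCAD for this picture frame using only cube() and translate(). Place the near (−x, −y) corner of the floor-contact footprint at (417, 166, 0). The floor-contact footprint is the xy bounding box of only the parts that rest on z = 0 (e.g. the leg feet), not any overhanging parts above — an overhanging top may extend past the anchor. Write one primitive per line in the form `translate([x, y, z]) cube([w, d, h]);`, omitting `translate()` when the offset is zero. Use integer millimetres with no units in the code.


translate([417, 166, 0]) cube([70, 23, 772]);
translate([1086, 166, 0]) cube([70, 23, 772]);
translate([487, 166, 0]) cube([599, 23, 70]);
translate([487, 166, 702]) cube([599, 23, 70]);


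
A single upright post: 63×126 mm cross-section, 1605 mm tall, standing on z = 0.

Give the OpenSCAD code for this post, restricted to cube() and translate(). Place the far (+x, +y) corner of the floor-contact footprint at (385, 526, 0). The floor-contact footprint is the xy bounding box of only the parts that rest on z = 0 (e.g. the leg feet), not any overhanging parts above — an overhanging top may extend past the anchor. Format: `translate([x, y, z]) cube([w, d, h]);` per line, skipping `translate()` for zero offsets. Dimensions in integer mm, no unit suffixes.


translate([322, 400, 0]) cube([63, 126, 1605]);


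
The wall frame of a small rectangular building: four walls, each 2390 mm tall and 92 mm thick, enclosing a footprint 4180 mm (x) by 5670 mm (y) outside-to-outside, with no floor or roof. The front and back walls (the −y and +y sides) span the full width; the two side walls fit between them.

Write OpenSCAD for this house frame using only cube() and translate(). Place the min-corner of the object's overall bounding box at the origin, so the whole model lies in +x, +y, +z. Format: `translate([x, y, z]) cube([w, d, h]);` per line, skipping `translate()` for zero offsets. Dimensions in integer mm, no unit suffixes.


cube([4180, 92, 2390]);
translate([0, 5578, 0]) cube([4180, 92, 2390]);
translate([0, 92, 0]) cube([92, 5486, 2390]);
translate([4088, 92, 0]) cube([92, 5486, 2390]);


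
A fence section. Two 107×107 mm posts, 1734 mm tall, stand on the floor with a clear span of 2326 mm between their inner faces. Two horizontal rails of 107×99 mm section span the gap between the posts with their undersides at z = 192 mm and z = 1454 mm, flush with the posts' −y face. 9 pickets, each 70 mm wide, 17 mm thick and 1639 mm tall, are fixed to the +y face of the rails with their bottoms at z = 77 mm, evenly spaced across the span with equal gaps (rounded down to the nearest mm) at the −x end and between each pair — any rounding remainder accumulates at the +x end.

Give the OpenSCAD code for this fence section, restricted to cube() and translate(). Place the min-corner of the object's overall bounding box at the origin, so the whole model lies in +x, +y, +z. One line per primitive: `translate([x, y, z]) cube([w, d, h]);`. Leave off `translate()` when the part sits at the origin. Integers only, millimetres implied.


cube([107, 107, 1734]);
translate([2433, 0, 0]) cube([107, 107, 1734]);
translate([107, 0, 192]) cube([2326, 107, 99]);
translate([107, 0, 1454]) cube([2326, 107, 99]);
translate([276, 107, 77]) cube([70, 17, 1639]);
translate([515, 107, 77]) cube([70, 17, 1639]);
translate([754, 107, 77]) cube([70, 17, 1639]);
translate([993, 107, 77]) cube([70, 17, 1639]);
translate([1232, 107, 77]) cube([70, 17, 1639]);
translate([1471, 107, 77]) cube([70, 17, 1639]);
translate([1710, 107, 77]) cube([70, 17, 1639]);
translate([1949, 107, 77]) cube([70, 17, 1639]);
translate([2188, 107, 77]) cube([70, 17, 1639]);


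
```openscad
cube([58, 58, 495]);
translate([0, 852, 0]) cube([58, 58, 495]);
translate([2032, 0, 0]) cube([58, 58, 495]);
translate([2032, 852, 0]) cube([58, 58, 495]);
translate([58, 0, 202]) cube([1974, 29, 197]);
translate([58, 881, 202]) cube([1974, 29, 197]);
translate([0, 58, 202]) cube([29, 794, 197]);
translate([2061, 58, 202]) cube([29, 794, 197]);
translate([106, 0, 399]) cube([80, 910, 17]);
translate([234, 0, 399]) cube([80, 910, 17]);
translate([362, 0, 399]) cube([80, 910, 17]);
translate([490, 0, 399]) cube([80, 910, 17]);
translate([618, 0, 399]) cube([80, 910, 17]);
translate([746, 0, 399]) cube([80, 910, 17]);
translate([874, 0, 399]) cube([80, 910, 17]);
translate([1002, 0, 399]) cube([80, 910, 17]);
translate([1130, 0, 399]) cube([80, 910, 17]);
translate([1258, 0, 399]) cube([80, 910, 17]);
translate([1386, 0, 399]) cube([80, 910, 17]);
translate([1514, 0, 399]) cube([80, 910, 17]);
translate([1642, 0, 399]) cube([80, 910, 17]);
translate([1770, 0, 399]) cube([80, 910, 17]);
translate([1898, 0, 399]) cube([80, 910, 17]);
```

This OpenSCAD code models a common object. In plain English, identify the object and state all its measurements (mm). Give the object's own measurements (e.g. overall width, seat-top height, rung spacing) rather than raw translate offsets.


A bed frame 2090 mm long (x) by 910 mm wide (y). Four 58×58 mm corner posts, 495 mm tall, at the corners of the footprint. Four rails of 29 mm thickness and 197 mm height run between adjacent posts with their undersides at z = 202 mm, their outer faces flush with the outside of the frame (the two x-running rails run between the posts' inner faces; the two y-running rails run between the posts' inner faces). 15 slats, each 80 mm wide (x) and 17 mm thick, lie across the top of the two x-running rails, running the full 910 mm width of the frame in y; along x they sit between the end posts with a 48 mm gap after the −x posts and between neighbouring slats, leaving 54 mm before the +x posts.


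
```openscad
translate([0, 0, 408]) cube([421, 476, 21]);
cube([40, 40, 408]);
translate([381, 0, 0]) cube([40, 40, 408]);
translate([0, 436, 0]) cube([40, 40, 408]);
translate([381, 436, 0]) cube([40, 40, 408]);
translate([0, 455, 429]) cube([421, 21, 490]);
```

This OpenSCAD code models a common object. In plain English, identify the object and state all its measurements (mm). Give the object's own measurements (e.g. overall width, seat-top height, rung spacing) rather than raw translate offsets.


A chair. The seat is a 421×476×21 mm slab with its top at z = 429 mm, on four 40×40 mm corner legs (flush with the seat edges, standing on z = 0). A flat backrest 21 mm thick, 490 mm tall, spans the full seat width and rises from the seat top along its +y edge, rear face flush with the rear of the seat.


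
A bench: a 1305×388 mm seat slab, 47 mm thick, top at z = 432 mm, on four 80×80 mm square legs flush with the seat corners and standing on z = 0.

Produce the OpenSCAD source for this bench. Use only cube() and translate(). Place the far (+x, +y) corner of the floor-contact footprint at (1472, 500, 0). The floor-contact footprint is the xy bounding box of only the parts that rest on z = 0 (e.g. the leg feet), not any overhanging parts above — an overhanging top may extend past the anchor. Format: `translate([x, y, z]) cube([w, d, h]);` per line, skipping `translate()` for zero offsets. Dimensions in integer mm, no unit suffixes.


translate([167, 112, 385]) cube([1305, 388, 47]);
translate([167, 112, 0]) cube([80, 80, 385]);
translate([167, 420, 0]) cube([80, 80, 385]);
translate([1392, 112, 0]) cube([80, 80, 385]);
translate([1392, 420, 0]) cube([80, 80, 385]);


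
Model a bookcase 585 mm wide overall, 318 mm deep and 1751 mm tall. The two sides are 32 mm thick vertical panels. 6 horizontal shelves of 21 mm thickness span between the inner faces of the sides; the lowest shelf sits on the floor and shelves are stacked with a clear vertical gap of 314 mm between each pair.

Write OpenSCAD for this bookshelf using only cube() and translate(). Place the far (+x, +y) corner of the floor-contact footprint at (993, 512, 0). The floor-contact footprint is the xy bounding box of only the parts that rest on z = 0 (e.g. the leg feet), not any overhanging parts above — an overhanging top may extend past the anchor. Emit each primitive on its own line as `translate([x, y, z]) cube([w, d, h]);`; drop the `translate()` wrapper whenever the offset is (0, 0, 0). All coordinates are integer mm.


translate([408, 194, 0]) cube([32, 318, 1751]);
translate([961, 194, 0]) cube([32, 318, 1751]);
translate([440, 194, 0]) cube([521, 318, 21]);
translate([440, 194, 335]) cube([521, 318, 21]);
translate([440, 194, 670]) cube([521, 318, 21]);
translate([440, 194, 1005]) cube([521, 318, 21]);
translate([440, 194, 1340]) cube([521, 318, 21]);
translate([440, 194, 1675]) cube([521, 318, 21]);


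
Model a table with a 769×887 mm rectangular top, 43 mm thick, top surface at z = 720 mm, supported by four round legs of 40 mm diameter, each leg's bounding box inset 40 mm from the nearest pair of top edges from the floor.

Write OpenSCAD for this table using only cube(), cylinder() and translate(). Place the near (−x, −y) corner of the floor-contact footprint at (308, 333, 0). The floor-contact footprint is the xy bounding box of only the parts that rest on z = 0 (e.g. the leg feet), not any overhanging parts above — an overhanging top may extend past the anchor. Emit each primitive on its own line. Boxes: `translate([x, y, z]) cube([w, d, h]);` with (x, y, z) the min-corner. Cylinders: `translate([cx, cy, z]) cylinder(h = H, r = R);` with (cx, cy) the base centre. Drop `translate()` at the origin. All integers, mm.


// leg_h = 720 - 43 = 677
translate([268, 293, 677]) cube([769, 887, 43]);
translate([328, 353, 0]) cylinder(h = 677, r = 20);
translate([977, 353, 0]) cylinder(h = 677, r = 20);
translate([328, 1120, 0]) cylinder(h = 677, r = 20);
translate([977, 1120, 0]) cylinder(h = 677, r = 20);


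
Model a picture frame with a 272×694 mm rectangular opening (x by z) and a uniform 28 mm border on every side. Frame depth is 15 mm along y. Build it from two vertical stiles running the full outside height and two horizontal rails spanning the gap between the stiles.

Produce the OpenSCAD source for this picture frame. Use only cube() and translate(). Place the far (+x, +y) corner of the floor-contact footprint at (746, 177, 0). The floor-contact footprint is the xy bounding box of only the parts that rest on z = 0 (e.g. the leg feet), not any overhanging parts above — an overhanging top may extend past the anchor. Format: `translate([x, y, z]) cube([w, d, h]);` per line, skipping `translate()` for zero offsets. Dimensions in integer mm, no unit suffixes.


translate([418, 162, 0]) cube([28, 15, 750]);
translate([718, 162, 0]) cube([28, 15, 750]);
translate([446, 162, 0]) cube([272, 15, 28]);
translate([446, 162, 722]) cube([272, 15, 28]);


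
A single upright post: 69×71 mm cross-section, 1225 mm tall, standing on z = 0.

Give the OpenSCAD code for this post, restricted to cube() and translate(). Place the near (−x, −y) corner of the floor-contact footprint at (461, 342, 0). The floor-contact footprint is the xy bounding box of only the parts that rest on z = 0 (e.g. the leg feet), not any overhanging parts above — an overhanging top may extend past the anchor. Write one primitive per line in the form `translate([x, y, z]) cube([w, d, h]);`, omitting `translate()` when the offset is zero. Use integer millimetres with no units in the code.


translate([461, 342, 0]) cube([69, 71, 1225]);


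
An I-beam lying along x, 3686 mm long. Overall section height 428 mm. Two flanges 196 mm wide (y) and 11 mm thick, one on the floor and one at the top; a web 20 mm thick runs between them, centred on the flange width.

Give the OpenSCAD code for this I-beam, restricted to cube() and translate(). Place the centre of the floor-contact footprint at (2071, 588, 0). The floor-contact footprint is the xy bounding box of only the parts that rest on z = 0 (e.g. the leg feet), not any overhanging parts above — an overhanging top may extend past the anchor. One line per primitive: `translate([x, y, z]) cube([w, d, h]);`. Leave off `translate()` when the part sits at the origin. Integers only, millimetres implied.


translate([228, 490, 0]) cube([3686, 196, 11]);
translate([228, 578, 11]) cube([3686, 20, 406]);
translate([228, 490, 417]) cube([3686, 196, 11]);


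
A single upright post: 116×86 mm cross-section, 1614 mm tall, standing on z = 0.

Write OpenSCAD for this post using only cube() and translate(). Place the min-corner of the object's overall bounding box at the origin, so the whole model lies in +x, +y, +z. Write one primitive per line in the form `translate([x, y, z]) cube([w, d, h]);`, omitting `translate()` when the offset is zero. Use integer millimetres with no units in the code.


cube([116, 86, 1614]);


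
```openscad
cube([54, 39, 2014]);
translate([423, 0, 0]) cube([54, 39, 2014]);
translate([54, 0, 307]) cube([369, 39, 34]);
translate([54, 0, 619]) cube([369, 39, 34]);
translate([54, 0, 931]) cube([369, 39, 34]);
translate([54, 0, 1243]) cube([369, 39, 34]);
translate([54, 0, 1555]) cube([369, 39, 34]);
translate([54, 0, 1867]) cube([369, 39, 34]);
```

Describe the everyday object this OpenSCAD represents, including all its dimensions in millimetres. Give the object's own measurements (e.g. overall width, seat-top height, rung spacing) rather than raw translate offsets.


A straight ladder. Two 54×39 mm vertical rails, 2014 mm tall, stand 477 mm apart (outside-to-outside) with their front faces coplanar on the −y side. 6 rungs, each 39 mm deep and 34 mm tall, span between the inner faces of the rails, front faces flush with the rails. The lowest rung's underside is at z = 307 mm and rungs are spaced 312 mm apart (underside to underside).


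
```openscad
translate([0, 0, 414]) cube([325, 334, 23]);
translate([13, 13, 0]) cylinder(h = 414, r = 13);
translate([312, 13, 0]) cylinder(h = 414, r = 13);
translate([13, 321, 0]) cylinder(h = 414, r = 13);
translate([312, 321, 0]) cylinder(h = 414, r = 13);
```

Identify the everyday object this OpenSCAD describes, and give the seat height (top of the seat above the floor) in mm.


A stool. The seat height is 437 mm.

A 325×334×23 slab at z = 414 on four corner cylinders — a stool. The seat top is 414 + 23 = 437 mm.


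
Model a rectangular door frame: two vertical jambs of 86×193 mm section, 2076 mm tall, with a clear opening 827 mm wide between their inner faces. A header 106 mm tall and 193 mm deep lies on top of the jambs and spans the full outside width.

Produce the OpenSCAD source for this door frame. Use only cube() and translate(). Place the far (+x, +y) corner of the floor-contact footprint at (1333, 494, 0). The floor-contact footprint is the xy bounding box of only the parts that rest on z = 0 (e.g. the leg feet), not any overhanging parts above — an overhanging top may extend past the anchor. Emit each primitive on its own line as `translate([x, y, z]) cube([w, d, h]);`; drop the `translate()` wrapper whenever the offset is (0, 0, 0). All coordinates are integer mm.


translate([334, 301, 0]) cube([86, 193, 2076]);
translate([1247, 301, 0]) cube([86, 193, 2076]);
translate([334, 301, 2076]) cube([999, 193, 106]);


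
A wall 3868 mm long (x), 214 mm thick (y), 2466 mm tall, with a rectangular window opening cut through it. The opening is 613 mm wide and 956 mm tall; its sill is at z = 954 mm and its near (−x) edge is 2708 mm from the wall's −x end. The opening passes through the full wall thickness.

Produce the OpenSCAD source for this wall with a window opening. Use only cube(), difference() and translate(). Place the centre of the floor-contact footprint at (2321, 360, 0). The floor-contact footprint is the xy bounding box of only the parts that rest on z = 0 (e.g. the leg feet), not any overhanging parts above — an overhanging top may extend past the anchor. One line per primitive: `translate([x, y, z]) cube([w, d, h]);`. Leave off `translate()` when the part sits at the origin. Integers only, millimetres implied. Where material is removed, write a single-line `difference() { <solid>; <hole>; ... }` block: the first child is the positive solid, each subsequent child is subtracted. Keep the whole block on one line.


difference() { translate([387, 253, 0]) cube([3868, 214, 2466]); translate([3095, 253, 954]) cube([613, 214, 956]); }


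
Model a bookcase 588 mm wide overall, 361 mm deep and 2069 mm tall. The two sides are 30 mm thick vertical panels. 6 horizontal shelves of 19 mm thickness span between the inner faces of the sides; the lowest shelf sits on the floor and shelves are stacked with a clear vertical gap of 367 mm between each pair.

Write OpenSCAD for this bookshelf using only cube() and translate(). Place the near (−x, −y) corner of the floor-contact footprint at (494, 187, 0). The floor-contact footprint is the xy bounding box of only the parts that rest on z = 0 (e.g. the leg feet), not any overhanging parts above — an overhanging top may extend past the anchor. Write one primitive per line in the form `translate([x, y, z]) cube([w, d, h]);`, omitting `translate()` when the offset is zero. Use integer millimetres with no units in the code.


translate([494, 187, 0]) cube([30, 361, 2069]);
translate([1052, 187, 0]) cube([30, 361, 2069]);
translate([524, 187, 0]) cube([528, 361, 19]);
translate([524, 187, 386]) cube([528, 361, 19]);
translate([524, 187, 772]) cube([528, 361, 19]);
translate([524, 187, 1158]) cube([528, 361, 19]);
translate([524, 187, 1544]) cube([528, 361, 19]);
translate([524, 187, 1930]) cube([528, 361, 19]);


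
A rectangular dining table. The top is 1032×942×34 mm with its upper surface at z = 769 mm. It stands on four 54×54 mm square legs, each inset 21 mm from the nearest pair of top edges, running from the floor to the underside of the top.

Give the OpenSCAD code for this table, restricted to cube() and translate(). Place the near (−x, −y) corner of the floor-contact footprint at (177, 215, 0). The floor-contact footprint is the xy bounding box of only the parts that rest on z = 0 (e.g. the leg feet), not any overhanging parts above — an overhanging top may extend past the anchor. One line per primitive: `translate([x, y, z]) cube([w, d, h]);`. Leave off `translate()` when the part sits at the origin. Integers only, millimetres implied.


// leg_h = 769 - 34 = 735
translate([156, 194, 735]) cube([1032, 942, 34]);
translate([177, 215, 0]) cube([54, 54, 735]);
translate([1113, 215, 0]) cube([54, 54, 735]);
translate([177, 1061, 0]) cube([54, 54, 735]);
translate([1113, 1061, 0]) cube([54, 54, 735]);


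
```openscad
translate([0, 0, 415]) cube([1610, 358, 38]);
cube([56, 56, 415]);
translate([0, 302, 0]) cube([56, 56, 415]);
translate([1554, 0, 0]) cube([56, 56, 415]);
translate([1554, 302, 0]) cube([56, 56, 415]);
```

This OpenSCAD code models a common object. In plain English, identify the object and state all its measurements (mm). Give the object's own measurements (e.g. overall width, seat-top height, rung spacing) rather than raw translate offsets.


A long wooden bench with a 1610 mm (x) × 358 mm (y) seat, 38 mm thick, its top surface 453 mm above the floor. Four 56 mm square legs at the seat corners, flush with the edges, run from z = 0 to the seat underside.


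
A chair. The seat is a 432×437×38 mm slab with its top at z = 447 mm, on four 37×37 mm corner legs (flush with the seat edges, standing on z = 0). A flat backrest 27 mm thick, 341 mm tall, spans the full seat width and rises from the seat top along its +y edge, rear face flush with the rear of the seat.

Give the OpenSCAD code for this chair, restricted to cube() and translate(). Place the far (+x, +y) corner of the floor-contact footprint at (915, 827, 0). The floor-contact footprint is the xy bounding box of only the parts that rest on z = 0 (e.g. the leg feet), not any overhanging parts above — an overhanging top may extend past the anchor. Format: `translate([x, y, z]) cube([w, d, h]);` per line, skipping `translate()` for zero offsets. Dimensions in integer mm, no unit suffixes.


translate([483, 390, 409]) cube([432, 437, 38]);
translate([483, 390, 0]) cube([37, 37, 409]);
translate([878, 390, 0]) cube([37, 37, 409]);
translate([483, 790, 0]) cube([37, 37, 409]);
translate([878, 790, 0]) cube([37, 37, 409]);
translate([483, 800, 447]) cube([432, 27, 341]);


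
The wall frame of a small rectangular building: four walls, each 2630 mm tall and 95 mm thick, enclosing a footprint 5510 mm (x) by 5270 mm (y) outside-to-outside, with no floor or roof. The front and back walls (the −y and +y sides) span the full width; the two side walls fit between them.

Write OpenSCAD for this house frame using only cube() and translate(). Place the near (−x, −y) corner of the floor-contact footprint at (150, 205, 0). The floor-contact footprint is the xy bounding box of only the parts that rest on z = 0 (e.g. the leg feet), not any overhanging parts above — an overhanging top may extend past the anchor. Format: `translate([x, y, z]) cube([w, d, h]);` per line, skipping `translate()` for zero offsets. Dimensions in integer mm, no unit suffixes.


translate([150, 205, 0]) cube([5510, 95, 2630]);
translate([150, 5380, 0]) cube([5510, 95, 2630]);
translate([150, 300, 0]) cube([95, 5080, 2630]);
translate([5565, 300, 0]) cube([95, 5080, 2630]);


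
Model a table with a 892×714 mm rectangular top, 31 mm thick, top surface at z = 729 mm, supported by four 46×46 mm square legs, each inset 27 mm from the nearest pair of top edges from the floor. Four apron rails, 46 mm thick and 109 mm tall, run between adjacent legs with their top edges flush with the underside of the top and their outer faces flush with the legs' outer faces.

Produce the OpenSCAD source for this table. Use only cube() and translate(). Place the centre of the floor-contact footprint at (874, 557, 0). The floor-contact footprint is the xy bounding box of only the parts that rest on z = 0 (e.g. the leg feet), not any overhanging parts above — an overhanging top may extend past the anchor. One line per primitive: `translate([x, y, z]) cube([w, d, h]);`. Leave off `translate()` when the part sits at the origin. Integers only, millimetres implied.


translate([428, 200, 698]) cube([892, 714, 31]);
translate([455, 227, 0]) cube([46, 46, 698]);
translate([1247, 227, 0]) cube([46, 46, 698]);
translate([455, 841, 0]) cube([46, 46, 698]);
translate([1247, 841, 0]) cube([46, 46, 698]);
translate([501, 227, 589]) cube([746, 46, 109]);
translate([501, 841, 589]) cube([746, 46, 109]);
translate([455, 273, 589]) cube([46, 568, 109]);
translate([1247, 273, 589]) cube([46, 568, 109]);


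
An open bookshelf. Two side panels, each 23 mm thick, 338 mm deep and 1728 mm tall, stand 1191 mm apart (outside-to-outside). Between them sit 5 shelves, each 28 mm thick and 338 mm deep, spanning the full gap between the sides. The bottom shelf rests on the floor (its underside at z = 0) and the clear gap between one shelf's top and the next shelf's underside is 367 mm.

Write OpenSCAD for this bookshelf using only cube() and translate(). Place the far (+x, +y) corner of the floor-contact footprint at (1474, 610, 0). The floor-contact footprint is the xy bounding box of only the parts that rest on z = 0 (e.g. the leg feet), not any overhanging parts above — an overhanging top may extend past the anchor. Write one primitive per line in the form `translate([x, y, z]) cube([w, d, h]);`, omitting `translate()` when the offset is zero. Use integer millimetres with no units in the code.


translate([283, 272, 0]) cube([23, 338, 1728]);
translate([1451, 272, 0]) cube([23, 338, 1728]);
translate([306, 272, 0]) cube([1145, 338, 28]);
translate([306, 272, 395]) cube([1145, 338, 28]);
translate([306, 272, 790]) cube([1145, 338, 28]);
translate([306, 272, 1185]) cube([1145, 338, 28]);
translate([306, 272, 1580]) cube([1145, 338, 28]);


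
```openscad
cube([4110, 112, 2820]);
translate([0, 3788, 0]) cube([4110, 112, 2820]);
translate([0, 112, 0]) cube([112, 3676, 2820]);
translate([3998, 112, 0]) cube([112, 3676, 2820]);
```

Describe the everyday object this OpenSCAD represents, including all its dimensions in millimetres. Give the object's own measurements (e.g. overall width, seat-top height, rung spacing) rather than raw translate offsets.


The wall frame of a small rectangular building: four walls, each 2820 mm tall and 112 mm thick, enclosing a footprint 4110 mm (x) by 3900 mm (y) outside-to-outside, with no floor or roof. The front and back walls (the −y and +y sides) span the full width; the two side walls fit between them.


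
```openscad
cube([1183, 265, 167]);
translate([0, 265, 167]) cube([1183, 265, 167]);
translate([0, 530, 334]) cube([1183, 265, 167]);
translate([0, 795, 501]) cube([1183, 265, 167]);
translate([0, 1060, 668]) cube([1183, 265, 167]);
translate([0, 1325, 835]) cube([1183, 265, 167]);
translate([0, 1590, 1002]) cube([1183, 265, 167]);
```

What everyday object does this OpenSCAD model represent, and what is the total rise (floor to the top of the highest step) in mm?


A staircase. The total rise is 1169 mm.

7 identical blocks, each offset up and back from the previous — a staircase. Each step is 167 mm tall and there are 7 of them, so the total rise is 7 × 167 = 1169 mm.


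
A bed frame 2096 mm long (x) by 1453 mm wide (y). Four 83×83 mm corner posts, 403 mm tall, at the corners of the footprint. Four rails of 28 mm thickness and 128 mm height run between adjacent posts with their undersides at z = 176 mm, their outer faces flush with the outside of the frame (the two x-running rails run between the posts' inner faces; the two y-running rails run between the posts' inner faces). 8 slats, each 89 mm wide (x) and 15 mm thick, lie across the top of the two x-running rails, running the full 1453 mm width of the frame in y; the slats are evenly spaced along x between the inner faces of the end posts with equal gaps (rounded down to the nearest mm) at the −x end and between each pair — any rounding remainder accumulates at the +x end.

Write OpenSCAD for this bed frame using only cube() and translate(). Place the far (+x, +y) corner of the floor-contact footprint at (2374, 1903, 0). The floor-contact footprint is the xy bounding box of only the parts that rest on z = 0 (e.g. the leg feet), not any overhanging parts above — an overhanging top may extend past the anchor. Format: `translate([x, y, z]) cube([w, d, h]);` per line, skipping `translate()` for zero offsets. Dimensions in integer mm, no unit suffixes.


translate([278, 450, 0]) cube([83, 83, 403]);
translate([278, 1820, 0]) cube([83, 83, 403]);
translate([2291, 450, 0]) cube([83, 83, 403]);
translate([2291, 1820, 0]) cube([83, 83, 403]);
translate([361, 450, 176]) cube([1930, 28, 128]);
translate([361, 1875, 176]) cube([1930, 28, 128]);
translate([278, 533, 176]) cube([28, 1287, 128]);
translate([2346, 533, 176]) cube([28, 1287, 128]);
translate([496, 450, 304]) cube([89, 1453, 15]);
translate([720, 450, 304]) cube([89, 1453, 15]);
translate([944, 450, 304]) cube([89, 1453, 15]);
translate([1168, 450, 304]) cube([89, 1453, 15]);
translate([1392, 450, 304]) cube([89, 1453, 15]);
translate([1616, 450, 304]) cube([89, 1453, 15]);
translate([1840, 450, 304]) cube([89, 1453, 15]);
translate([2064, 450, 304]) cube([89, 1453, 15]);


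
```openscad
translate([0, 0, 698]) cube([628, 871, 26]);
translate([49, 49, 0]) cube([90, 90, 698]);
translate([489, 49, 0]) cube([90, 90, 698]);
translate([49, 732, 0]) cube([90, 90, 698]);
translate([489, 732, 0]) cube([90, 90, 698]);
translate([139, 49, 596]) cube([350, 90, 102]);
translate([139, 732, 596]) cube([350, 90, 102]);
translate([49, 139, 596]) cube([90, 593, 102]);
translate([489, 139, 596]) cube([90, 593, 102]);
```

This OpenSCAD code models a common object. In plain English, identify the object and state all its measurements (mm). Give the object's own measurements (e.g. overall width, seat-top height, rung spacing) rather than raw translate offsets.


A table: top 628 mm (x) × 871 mm (y), 26 mm thick, upper face at z = 724 mm, on four 90×90 mm square legs, each inset 49 mm from the nearest pair of top edges from z = 0 to the bottom of the top. Four apron rails, 90 mm thick and 102 mm tall, run between adjacent legs with their top edges flush with the underside of the top and their outer faces flush with the legs' outer faces.


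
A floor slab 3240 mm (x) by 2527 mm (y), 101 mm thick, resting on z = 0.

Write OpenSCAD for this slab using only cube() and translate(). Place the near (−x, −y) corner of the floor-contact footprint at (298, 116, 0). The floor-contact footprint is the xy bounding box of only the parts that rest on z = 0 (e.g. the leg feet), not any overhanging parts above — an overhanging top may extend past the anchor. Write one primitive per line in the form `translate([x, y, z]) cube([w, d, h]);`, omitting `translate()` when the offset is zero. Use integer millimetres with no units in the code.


translate([298, 116, 0]) cube([3240, 2527, 101]);


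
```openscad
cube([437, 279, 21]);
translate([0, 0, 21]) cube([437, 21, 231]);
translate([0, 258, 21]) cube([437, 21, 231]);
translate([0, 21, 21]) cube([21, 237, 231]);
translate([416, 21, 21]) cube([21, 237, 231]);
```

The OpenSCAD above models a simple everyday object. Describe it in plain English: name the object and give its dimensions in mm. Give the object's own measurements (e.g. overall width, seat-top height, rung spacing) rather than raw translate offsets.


An open-topped rectangular box: outside dimensions 437×279×252 mm, with a uniform wall and base thickness of 21 mm. The base is a full 437×279 slab on the floor; four walls sit on top of the base. The front and back walls (the −y and +y sides) span the full width; the two side walls fit between them.


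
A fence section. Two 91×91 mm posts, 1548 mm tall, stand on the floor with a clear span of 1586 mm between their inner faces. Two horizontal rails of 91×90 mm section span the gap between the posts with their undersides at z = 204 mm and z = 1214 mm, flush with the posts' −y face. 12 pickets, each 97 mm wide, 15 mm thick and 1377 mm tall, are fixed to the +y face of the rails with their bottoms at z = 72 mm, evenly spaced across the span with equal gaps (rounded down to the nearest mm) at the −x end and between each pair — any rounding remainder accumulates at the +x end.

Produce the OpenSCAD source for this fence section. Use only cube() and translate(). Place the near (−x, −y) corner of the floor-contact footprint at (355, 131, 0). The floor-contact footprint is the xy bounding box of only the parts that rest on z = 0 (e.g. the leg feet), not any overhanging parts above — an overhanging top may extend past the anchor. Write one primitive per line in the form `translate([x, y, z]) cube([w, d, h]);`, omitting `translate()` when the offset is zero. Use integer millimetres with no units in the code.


translate([355, 131, 0]) cube([91, 91, 1548]);
translate([2032, 131, 0]) cube([91, 91, 1548]);
translate([446, 131, 204]) cube([1586, 91, 90]);
translate([446, 131, 1214]) cube([1586, 91, 90]);
translate([478, 222, 72]) cube([97, 15, 1377]);
translate([607, 222, 72]) cube([97, 15, 1377]);
translate([736, 222, 72]) cube([97, 15, 1377]);
translate([865, 222, 72]) cube([97, 15, 1377]);
translate([994, 222, 72]) cube([97, 15, 1377]);
translate([1123, 222, 72]) cube([97, 15, 1377]);
translate([1252, 222, 72]) cube([97, 15, 1377]);
translate([1381, 222, 72]) cube([97, 15, 1377]);
translate([1510, 222, 72]) cube([97, 15, 1377]);
translate([1639, 222, 72]) cube([97, 15, 1377]);
translate([1768, 222, 72]) cube([97, 15, 1377]);
translate([1897, 222, 72]) cube([97, 15, 1377]);


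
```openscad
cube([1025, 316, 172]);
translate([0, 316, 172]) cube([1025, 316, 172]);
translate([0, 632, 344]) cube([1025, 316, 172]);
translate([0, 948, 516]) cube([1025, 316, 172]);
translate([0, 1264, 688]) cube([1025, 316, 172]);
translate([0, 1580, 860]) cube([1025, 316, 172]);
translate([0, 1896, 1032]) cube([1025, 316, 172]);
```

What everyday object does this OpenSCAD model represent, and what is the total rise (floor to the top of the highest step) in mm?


A staircase. The total rise is 1204 mm.

7 identical blocks, each offset up and back from the previous — a staircase. Each step is 172 mm tall and there are 7 of them, so the total rise is 7 × 172 = 1204 mm.


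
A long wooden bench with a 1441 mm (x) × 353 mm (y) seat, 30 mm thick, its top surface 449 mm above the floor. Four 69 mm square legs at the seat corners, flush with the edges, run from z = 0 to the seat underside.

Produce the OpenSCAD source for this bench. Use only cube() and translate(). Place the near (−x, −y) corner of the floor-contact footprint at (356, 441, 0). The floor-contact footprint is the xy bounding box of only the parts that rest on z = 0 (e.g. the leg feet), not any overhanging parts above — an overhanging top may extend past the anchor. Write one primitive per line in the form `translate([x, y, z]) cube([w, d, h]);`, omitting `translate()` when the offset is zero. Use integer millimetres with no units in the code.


translate([356, 441, 419]) cube([1441, 353, 30]);
translate([356, 441, 0]) cube([69, 69, 419]);
translate([356, 725, 0]) cube([69, 69, 419]);
translate([1728, 441, 0]) cube([69, 69, 419]);
translate([1728, 725, 0]) cube([69, 69, 419]);


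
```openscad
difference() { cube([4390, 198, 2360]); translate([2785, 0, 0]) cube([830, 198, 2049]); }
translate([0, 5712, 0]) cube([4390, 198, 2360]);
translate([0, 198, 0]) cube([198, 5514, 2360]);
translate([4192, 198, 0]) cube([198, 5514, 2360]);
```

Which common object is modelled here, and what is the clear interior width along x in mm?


A single room. The interior width is 3994 mm.

Four walls enclosing a rectangle with a door in the front wall — a room. Outside width 4390 minus two 198 mm walls gives 3994 mm.


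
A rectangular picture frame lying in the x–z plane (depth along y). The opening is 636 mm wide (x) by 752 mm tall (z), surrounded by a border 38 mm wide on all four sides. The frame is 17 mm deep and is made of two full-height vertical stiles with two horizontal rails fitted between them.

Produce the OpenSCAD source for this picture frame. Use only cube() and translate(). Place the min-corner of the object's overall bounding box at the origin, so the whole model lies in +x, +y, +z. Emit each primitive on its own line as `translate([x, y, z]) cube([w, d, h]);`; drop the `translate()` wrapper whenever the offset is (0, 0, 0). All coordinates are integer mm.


cube([38, 17, 828]);
translate([674, 0, 0]) cube([38, 17, 828]);
translate([38, 0, 0]) cube([636, 17, 38]);
translate([38, 0, 790]) cube([636, 17, 38]);


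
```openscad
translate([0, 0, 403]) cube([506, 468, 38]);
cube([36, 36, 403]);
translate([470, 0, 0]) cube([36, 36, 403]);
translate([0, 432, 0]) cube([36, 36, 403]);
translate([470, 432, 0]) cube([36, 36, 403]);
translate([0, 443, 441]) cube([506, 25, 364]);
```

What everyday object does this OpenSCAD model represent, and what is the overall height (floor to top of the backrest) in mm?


A chair. The overall height is 805 mm.

A slab on four corner posts with a tall panel at the back — a chair. The seat slab sits at z = 403 with thickness 38, and the 364 mm backrest starts at the seat top, so the overall height is 403 + 38 + 364 = 805 mm.


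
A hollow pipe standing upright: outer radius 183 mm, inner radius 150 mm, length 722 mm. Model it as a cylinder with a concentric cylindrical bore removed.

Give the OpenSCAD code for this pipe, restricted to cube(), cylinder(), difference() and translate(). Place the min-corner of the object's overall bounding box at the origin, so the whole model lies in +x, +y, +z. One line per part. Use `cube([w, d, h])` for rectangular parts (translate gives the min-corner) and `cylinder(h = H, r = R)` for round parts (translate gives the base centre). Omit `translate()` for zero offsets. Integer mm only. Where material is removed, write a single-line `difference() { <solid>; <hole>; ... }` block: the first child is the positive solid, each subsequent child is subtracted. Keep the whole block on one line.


difference() { translate([183, 183, 0]) cylinder(h = 722, r = 183); translate([183, 183, 0]) cylinder(h = 722, r = 150); }
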